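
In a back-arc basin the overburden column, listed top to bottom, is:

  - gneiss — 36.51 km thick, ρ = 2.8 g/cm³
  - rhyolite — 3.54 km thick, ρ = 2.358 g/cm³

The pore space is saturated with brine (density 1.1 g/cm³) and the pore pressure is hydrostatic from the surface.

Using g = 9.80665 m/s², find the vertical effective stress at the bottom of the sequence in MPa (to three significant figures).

652 MPa

Overburden (lithostatic) stress σ_v:
gneiss: 2800 kg/m³ × 9.80665 m/s² × 36510 m = 1.003×10^9 Pa = 1003 MPa
rhyolite: 2358 kg/m³ × 9.80665 m/s² × 3540 m = 8.186×10^7 Pa = 81.86 MPa
Total = 1003 + 81.86 = 1084.4 MPa
Pore pressure P_p = 1100 kg/m³ × 9.80665 m/s² × 40050 m = 4.320×10^8 Pa = 432.0 MPa
Effective stress σ' = σ_v − P_p = 1084 − 432.0 = 652.34 MPa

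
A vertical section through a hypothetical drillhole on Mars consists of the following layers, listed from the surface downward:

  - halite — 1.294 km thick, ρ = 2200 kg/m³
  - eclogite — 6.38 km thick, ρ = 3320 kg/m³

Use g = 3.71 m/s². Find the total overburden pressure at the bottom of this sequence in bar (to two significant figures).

halite: 2200 kg/m³ × 3.71 m/s² × 1294 m = 1.056×10^7 Pa = 105.6 bar
eclogite: 3320 kg/m³ × 3.71 m/s² × 6380 m = 7.858×10^7 Pa = 785.8 bar
Total = 105.6 + 785.8 = 891.45 bar

890 bar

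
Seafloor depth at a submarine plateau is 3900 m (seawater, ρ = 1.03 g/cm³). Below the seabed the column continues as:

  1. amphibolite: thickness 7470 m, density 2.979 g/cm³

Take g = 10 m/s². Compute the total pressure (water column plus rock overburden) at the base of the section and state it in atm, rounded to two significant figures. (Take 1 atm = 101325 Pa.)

seawater: 1030 kg/m³ × 10 m/s² × 3900 m = 4.017×10^7 Pa = 396.4 atm
amphibolite: 2979 kg/m³ × 10 m/s² × 7470 m = 2.225×10^8 Pa = 2196 atm
Total = 396.4 + 2196 = 2592.7 atm

2600 atm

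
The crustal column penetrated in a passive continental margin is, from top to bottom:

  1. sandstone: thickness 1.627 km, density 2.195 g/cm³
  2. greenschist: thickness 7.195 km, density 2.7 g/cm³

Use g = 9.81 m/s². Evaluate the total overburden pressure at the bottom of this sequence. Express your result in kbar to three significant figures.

2.26 kbar

sandstone: 2195 kg/m³ × 9.81 m/s² × 1627 m = 3.503×10^7 Pa = 0.3503 kbar
greenschist: 2700 kg/m³ × 9.81 m/s² × 7195 m = 1.906×10^8 Pa = 1.906 kbar
Total = 0.3503 + 1.906 = 2.2561 kbar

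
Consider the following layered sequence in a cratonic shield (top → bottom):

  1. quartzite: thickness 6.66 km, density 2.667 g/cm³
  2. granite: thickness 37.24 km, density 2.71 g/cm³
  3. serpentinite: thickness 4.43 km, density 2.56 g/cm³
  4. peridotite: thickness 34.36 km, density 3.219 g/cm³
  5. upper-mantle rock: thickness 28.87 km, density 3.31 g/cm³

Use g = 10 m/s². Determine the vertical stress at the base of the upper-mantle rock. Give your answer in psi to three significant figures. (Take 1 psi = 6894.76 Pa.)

quartzite: 2667 kg/m³ × 10 m/s² × 6660 m = 1.776×10^8 Pa = 25762 psi
granite: 2710 kg/m³ × 10 m/s² × 37240 m = 1.009×10^9 Pa = 1.464×10^5 psi
serpentinite: 2560 kg/m³ × 10 m/s² × 4430 m = 1.134×10^8 Pa = 16448 psi
peridotite: 3219 kg/m³ × 10 m/s² × 34360 m = 1.106×10^9 Pa = 1.604×10^5 psi
upper-mantle rock: 3310 kg/m³ × 10 m/s² × 28870 m = 9.556×10^8 Pa = 1.386×10^5 psi
Total = 25762 + 1.464×10^5 + 16448 + 1.604×10^5 + 1.386×10^5 = 4.8760×10^5 psi

488000 psi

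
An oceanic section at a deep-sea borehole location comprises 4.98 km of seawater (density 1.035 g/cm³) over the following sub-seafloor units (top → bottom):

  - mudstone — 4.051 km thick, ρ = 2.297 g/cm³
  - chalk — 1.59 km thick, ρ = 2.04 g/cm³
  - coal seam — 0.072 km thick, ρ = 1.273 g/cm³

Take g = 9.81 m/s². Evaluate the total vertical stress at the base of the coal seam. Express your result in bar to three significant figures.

seawater: 1035 kg/m³ × 9.81 m/s² × 4980 m = 5.056×10^7 Pa = 505.6 bar
mudstone: 2297 kg/m³ × 9.81 m/s² × 4051 m = 9.128×10^7 Pa = 912.8 bar
chalk: 2040 kg/m³ × 9.81 m/s² × 1590 m = 3.182×10^7 Pa = 318.2 bar
coal seam: 1273 kg/m³ × 9.81 m/s² × 72 m = 8.991×10^5 Pa = 8.991 bar
Total = 505.6 + 912.8 + 318.2 + 8.991 = 1745.7 bar

1750 bar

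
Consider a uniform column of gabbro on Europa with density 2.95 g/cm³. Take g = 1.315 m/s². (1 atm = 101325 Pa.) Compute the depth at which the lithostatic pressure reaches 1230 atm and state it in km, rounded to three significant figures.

h = P/(ρg) = 1230 atm / (2950 kg/m³ × 1.315 m/s²) = 1.246×10^8 Pa / 3879.2 Pa/m = 32127 m
= 32.127 km

32.1 km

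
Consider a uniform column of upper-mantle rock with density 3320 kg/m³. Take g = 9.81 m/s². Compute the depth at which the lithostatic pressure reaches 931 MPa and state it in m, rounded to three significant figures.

h = P/(ρg) = 931 MPa / (3320 kg/m³ × 9.81 m/s²) = 9.310×10^8 Pa / 32569 Pa/m = 28585 m

28600 m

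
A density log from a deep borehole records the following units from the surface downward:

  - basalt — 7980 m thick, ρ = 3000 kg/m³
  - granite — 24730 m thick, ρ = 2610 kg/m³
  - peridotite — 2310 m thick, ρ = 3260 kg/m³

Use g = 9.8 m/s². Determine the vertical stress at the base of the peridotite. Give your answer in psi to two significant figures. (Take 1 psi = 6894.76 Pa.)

basalt: 3000 kg/m³ × 9.8 m/s² × 7980 m = 2.346×10^8 Pa = 34028 psi
granite: 2610 kg/m³ × 9.8 m/s² × 24730 m = 6.325×10^8 Pa = 91743 psi
peridotite: 3260 kg/m³ × 9.8 m/s² × 2310 m = 7.380×10^7 Pa = 10704 psi
Total = 34028 + 91743 + 10704 = 1.3647×10^5 psi

140000 psi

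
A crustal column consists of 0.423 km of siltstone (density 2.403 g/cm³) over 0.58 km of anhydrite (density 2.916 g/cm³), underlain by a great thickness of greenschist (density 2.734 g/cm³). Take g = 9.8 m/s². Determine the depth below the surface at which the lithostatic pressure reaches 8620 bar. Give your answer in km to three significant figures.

Pressure at base of upper layers: 2403×9.8×423 + 2916×9.8×580 = 2.654×10^7 Pa = 265.4 bar
Remaining pressure to be supplied by greenschist: 8.620×10^8 − 2.654×10^7 = 8.355×10^8 Pa
Additional depth in greenschist = 8.355×10^8 Pa / (2734 kg/m³ × 9.8 m/s²) = 31182 m
Total depth = 1003 m + 31182 m = 32185 m
= 32.185 km

32.2 km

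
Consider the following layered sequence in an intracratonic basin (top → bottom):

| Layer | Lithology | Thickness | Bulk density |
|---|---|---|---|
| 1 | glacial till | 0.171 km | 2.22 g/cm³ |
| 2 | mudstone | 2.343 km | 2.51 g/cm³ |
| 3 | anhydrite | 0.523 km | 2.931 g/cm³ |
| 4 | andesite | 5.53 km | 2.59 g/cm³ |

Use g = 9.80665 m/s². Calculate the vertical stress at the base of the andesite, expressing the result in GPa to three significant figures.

0.217 GPa

glacial till: 2220 kg/m³ × 9.80665 m/s² × 171 m = 3.723×10^6 Pa = 3.723×10^-3 GPa
mudstone: 2510 kg/m³ × 9.80665 m/s² × 2343 m = 5.767×10^7 Pa = 0.05767 GPa
anhydrite: 2931 kg/m³ × 9.80665 m/s² × 523 m = 1.503×10^7 Pa = 0.01503 GPa
andesite: 2590 kg/m³ × 9.80665 m/s² × 5530 m = 1.405×10^8 Pa = 0.1405 GPa
Total = 3.723×10^-3 + 0.05767 + 0.01503 + 0.1405 = 0.21689 GPa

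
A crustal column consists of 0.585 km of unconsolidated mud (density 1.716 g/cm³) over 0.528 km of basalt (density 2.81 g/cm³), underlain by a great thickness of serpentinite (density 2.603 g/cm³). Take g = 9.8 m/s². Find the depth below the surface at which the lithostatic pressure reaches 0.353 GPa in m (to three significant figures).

Pressure at base of upper layers: 1716×9.8×585 + 2810×9.8×528 = 2.438×10^7 Pa = 0.02438 GPa
Remaining pressure to be supplied by serpentinite: 3.530×10^8 − 2.438×10^7 = 3.286×10^8 Pa
Additional depth in serpentinite = 3.286×10^8 Pa / (2603 kg/m³ × 9.8 m/s²) = 12882 m
Total depth = 1113 m + 12882 m = 13995 m

14000 m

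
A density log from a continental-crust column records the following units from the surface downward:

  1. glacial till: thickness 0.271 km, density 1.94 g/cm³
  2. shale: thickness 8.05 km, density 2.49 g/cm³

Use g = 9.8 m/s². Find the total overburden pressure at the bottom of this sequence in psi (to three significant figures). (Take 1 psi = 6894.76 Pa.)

glacial till: 1940 kg/m³ × 9.8 m/s² × 271 m = 5.152×10^6 Pa = 747.3 psi
shale: 2490 kg/m³ × 9.8 m/s² × 8050 m = 1.964×10^8 Pa = 28491 psi
Total = 747.3 + 28491 = 29238 psi

29200 psi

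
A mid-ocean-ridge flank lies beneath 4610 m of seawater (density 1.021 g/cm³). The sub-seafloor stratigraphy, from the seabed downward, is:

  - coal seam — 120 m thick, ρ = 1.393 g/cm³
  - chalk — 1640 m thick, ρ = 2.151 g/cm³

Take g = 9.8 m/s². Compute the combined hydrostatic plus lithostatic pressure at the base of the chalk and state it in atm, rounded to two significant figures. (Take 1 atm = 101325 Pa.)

seawater: 1021 kg/m³ × 9.8 m/s² × 4610 m = 4.613×10^7 Pa = 455.2 atm
coal seam: 1393 kg/m³ × 9.8 m/s² × 120 m = 1.638×10^6 Pa = 16.17 atm
chalk: 2151 kg/m³ × 9.8 m/s² × 1640 m = 3.457×10^7 Pa = 341.2 atm
Total = 455.2 + 16.17 + 341.2 = 812.59 atm

810 atm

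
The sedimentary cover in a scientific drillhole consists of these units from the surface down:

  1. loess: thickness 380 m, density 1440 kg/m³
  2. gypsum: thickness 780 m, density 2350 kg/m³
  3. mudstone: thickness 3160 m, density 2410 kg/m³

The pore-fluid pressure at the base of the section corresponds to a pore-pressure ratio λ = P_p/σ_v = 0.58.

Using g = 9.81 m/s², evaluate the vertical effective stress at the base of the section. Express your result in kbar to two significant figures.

0.41 kbar

Overburden (lithostatic) stress σ_v:
loess: 1440 kg/m³ × 9.81 m/s² × 380 m = 5.368×10^6 Pa = 5.368 MPa
gypsum: 2350 kg/m³ × 9.81 m/s² × 780 m = 1.798×10^7 Pa = 17.98 MPa
mudstone: 2410 kg/m³ × 9.81 m/s² × 3160 m = 7.471×10^7 Pa = 74.71 MPa
Total = 5.368 + 17.98 + 74.71 = 98.059 MPa
Pore pressure P_p = λ·σ_v = 0.58 × 98.06 MPa = 56.87 MPa
Effective stress σ' = σ_v − P_p = 98.06 − 56.87 = 41.185 MPa = 0.41185 kbar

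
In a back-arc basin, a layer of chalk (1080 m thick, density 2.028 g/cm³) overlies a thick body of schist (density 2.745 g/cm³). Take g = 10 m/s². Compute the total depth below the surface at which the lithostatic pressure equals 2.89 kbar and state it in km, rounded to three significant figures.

10.8 km

Pressure at base of upper layers: 2028×10×1080 = 2.190×10^7 Pa = 0.2190 kbar
Remaining pressure to be supplied by schist: 2.890×10^8 − 2.190×10^7 = 2.671×10^8 Pa
Additional depth in schist = 2.671×10^8 Pa / (2745 kg/m³ × 10 m/s²) = 9730.3 m
Total depth = 1080 m + 9730.3 m = 10810 m
= 10.810 km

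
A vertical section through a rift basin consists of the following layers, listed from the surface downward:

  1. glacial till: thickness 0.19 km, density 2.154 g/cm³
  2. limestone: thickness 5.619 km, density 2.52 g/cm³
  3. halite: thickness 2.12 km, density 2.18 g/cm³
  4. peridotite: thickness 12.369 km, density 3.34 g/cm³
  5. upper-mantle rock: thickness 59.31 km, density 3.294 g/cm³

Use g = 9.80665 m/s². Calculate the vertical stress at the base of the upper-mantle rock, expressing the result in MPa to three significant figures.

2510 MPa

glacial till: 2154 kg/m³ × 9.80665 m/s² × 190 m = 4.013×10^6 Pa = 4.013 MPa
limestone: 2520 kg/m³ × 9.80665 m/s² × 5619 m = 1.389×10^8 Pa = 138.9 MPa
halite: 2180 kg/m³ × 9.80665 m/s² × 2120 m = 4.532×10^7 Pa = 45.32 MPa
peridotite: 3340 kg/m³ × 9.80665 m/s² × 12369 m = 4.051×10^8 Pa = 405.1 MPa
upper-mantle rock: 3294 kg/m³ × 9.80665 m/s² × 59310 m = 1.916×10^9 Pa = 1916 MPa
Total = 4.013 + 138.9 + 45.32 + 405.1 + 1916 = 2509.2 MPa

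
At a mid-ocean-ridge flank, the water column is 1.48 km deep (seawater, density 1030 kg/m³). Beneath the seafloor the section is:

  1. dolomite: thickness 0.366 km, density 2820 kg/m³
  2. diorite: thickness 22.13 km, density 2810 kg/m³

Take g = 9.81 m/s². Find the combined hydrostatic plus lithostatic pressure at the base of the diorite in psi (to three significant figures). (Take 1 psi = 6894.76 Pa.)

seawater: 1030 kg/m³ × 9.81 m/s² × 1480 m = 1.495×10^7 Pa = 2169 psi
dolomite: 2820 kg/m³ × 9.81 m/s² × 366 m = 1.013×10^7 Pa = 1469 psi
diorite: 2810 kg/m³ × 9.81 m/s² × 22130 m = 6.100×10^8 Pa = 88479 psi
Total = 2169 + 1469 + 88479 = 92116 psi

92100 psi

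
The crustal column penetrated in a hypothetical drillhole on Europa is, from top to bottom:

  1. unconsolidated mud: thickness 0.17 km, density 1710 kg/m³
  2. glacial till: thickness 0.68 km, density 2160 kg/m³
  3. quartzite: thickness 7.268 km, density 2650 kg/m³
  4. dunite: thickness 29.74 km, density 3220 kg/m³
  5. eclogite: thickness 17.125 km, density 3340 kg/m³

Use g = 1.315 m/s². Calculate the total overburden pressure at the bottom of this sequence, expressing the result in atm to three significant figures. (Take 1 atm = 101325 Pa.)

unconsolidated mud: 1710 kg/m³ × 1.315 m/s² × 170 m = 3.823×10^5 Pa = 3.773 atm
glacial till: 2160 kg/m³ × 1.315 m/s² × 680 m = 1.931×10^6 Pa = 19.06 atm
quartzite: 2650 kg/m³ × 1.315 m/s² × 7268 m = 2.533×10^7 Pa = 250.0 atm
dunite: 3220 kg/m³ × 1.315 m/s² × 29740 m = 1.259×10^8 Pa = 1243 atm
eclogite: 3340 kg/m³ × 1.315 m/s² × 17125 m = 7.521×10^7 Pa = 742.3 atm
Total = 3.773 + 19.06 + 250.0 + 1243 + 742.3 = 2257.9 atm

2260 atm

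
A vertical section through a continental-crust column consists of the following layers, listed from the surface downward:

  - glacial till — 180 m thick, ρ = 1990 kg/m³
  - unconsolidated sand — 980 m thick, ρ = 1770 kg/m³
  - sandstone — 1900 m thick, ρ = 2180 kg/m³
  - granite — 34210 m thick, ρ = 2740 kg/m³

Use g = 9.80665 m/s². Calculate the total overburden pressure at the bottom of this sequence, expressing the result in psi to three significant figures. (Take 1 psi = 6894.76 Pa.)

glacial till: 1990 kg/m³ × 9.80665 m/s² × 180 m = 3.513×10^6 Pa = 509.5 psi
unconsolidated sand: 1770 kg/m³ × 9.80665 m/s² × 980 m = 1.701×10^7 Pa = 2467 psi
sandstone: 2180 kg/m³ × 9.80665 m/s² × 1900 m = 4.062×10^7 Pa = 5891 psi
granite: 2740 kg/m³ × 9.80665 m/s² × 34210 m = 9.192×10^8 Pa = 1.333×10^5 psi
Total = 509.5 + 2467 + 5891 + 1.333×10^5 = 1.4219×10^5 psi

142000 psi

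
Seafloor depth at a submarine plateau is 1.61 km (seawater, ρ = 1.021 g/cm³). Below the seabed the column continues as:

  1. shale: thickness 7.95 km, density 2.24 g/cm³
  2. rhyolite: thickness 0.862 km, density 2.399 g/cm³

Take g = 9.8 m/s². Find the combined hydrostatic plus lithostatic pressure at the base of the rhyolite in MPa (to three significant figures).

seawater: 1021 kg/m³ × 9.8 m/s² × 1610 m = 1.611×10^7 Pa = 16.11 MPa
shale: 2240 kg/m³ × 9.8 m/s² × 7950 m = 1.745×10^8 Pa = 174.5 MPa
rhyolite: 2399 kg/m³ × 9.8 m/s² × 862 m = 2.027×10^7 Pa = 20.27 MPa
Total = 16.11 + 174.5 + 20.27 = 210.89 MPa

211 MPa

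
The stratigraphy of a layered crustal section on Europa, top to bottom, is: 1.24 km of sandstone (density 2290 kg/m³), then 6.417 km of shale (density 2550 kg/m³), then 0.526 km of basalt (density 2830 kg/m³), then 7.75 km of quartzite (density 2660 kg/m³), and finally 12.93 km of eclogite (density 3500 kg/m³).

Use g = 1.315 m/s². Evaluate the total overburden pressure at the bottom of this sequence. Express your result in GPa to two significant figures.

0.11 GPa

sandstone: 2290 kg/m³ × 1.315 m/s² × 1240 m = 3.734×10^6 Pa = 3.734×10^-3 GPa
shale: 2550 kg/m³ × 1.315 m/s² × 6417 m = 2.152×10^7 Pa = 0.02152 GPa
basalt: 2830 kg/m³ × 1.315 m/s² × 526 m = 1.957×10^6 Pa = 1.957×10^-3 GPa
quartzite: 2660 kg/m³ × 1.315 m/s² × 7750 m = 2.711×10^7 Pa = 0.02711 GPa
eclogite: 3500 kg/m³ × 1.315 m/s² × 12930 m = 5.951×10^7 Pa = 0.05951 GPa
Total = 3.734×10^-3 + 0.02152 + 1.957×10^-3 + 0.02711 + 0.05951 = 0.11383 GPa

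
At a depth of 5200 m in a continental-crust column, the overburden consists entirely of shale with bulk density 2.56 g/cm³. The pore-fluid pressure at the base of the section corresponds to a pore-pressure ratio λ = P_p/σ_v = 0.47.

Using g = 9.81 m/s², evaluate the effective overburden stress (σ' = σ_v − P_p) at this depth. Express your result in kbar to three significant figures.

Overburden (lithostatic) stress σ_v:
shale: 2560 kg/m³ × 9.81 m/s² × 5200 m = 1.306×10^8 Pa = 130.6 MPa
Pore pressure P_p = λ·σ_v = 0.47 × 130.6 MPa = 61.38 MPa
Effective stress σ' = σ_v − P_p = 130.6 − 61.38 = 69.213 MPa = 0.69213 kbar

0.692 kbar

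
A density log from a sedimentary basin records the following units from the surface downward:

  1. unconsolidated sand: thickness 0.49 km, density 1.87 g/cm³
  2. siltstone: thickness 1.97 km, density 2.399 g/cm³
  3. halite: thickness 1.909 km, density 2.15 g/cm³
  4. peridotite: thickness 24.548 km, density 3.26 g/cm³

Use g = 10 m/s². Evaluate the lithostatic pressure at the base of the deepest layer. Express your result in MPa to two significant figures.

900 MPa

unconsolidated sand: 1870 kg/m³ × 10 m/s² × 490 m = 9.163×10^6 Pa = 9.163 MPa
siltstone: 2399 kg/m³ × 10 m/s² × 1970 m = 4.726×10^7 Pa = 47.26 MPa
halite: 2150 kg/m³ × 10 m/s² × 1909 m = 4.104×10^7 Pa = 41.04 MPa
peridotite: 3260 kg/m³ × 10 m/s² × 24548 m = 8.003×10^8 Pa = 800.3 MPa
Total = 9.163 + 47.26 + 41.04 + 800.3 = 897.73 MPa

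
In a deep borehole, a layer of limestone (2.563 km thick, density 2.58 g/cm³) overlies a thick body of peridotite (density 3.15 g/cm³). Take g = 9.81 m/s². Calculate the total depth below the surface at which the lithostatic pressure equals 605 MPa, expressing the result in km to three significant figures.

Pressure at base of upper layers: 2580×9.81×2563 = 6.487×10^7 Pa = 64.87 MPa
Remaining pressure to be supplied by peridotite: 6.050×10^8 − 6.487×10^7 = 5.401×10^8 Pa
Additional depth in peridotite = 5.401×10^8 Pa / (3150 kg/m³ × 9.81 m/s²) = 17479 m
Total depth = 2563 m + 17479 m = 20042 m
= 20.042 km

20.0 km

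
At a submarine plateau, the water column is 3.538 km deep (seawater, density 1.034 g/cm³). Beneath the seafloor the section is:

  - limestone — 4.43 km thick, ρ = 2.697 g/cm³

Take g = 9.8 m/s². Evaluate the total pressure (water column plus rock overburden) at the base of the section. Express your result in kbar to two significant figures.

seawater: 1034 kg/m³ × 9.8 m/s² × 3538 m = 3.585×10^7 Pa = 0.3585 kbar
limestone: 2697 kg/m³ × 9.8 m/s² × 4430 m = 1.171×10^8 Pa = 1.171 kbar
Total = 0.3585 + 1.171 = 1.5294 kbar

1.5 kbar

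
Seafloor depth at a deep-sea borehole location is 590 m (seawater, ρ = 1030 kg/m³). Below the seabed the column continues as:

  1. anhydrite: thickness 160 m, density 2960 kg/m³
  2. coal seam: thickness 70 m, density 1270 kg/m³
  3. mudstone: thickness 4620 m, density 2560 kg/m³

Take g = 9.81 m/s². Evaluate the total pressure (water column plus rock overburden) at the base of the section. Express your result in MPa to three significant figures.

seawater: 1030 kg/m³ × 9.81 m/s² × 590 m = 5.962×10^6 Pa = 5.962 MPa
anhydrite: 2960 kg/m³ × 9.81 m/s² × 160 m = 4.646×10^6 Pa = 4.646 MPa
coal seam: 1270 kg/m³ × 9.81 m/s² × 70 m = 8.721×10^5 Pa = 0.8721 MPa
mudstone: 2560 kg/m³ × 9.81 m/s² × 4620 m = 1.160×10^8 Pa = 116.0 MPa
Total = 5.962 + 4.646 + 0.8721 + 116.0 = 127.50 MPa

128 MPa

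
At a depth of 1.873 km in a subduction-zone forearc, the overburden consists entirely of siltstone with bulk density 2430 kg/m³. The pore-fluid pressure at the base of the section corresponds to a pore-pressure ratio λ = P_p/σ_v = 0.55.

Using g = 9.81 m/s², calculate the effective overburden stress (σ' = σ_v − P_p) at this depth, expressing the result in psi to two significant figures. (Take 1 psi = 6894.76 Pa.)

Overburden (lithostatic) stress σ_v:
siltstone: 2430 kg/m³ × 9.81 m/s² × 1873 m = 4.465×10^7 Pa = 44.65 MPa
Pore pressure P_p = λ·σ_v = 0.55 × 44.65 MPa = 24.56 MPa
Effective stress σ' = σ_v − P_p = 44.65 − 24.56 = 20.092 MPa = 2914.1 psi

2900 psi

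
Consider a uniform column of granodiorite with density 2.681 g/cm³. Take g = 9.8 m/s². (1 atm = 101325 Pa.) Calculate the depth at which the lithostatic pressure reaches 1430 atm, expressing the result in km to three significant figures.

5.51 km

h = P/(ρg) = 1430 atm / (2681 kg/m³ × 9.8 m/s²) = 1.449×10^8 Pa / 26274 Pa/m = 5514.8 m
= 5.5148 km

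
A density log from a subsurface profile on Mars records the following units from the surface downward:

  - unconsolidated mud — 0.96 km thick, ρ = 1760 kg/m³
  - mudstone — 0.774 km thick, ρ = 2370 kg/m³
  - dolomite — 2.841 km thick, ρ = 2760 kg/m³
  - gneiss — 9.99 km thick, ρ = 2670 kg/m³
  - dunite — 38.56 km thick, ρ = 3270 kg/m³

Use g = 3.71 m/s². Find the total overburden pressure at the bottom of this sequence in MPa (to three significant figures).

unconsolidated mud: 1760 kg/m³ × 3.71 m/s² × 960 m = 6.268×10^6 Pa = 6.268 MPa
mudstone: 2370 kg/m³ × 3.71 m/s² × 774 m = 6.806×10^6 Pa = 6.806 MPa
dolomite: 2760 kg/m³ × 3.71 m/s² × 2841 m = 2.909×10^7 Pa = 29.09 MPa
gneiss: 2670 kg/m³ × 3.71 m/s² × 9990 m = 9.896×10^7 Pa = 98.96 MPa
dunite: 3270 kg/m³ × 3.71 m/s² × 38560 m = 4.678×10^8 Pa = 467.8 MPa
Total = 6.268 + 6.806 + 29.09 + 98.96 + 467.8 = 608.92 MPa

609 MPa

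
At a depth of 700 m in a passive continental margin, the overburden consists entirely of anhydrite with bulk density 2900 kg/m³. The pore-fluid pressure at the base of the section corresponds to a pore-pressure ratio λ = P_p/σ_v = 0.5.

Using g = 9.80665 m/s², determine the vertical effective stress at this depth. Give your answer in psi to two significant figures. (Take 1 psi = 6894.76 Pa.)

Overburden (lithostatic) stress σ_v:
anhydrite: 2900 kg/m³ × 9.80665 m/s² × 700 m = 1.991×10^7 Pa = 19.91 MPa
Pore pressure P_p = λ·σ_v = 0.5 × 19.91 MPa = 9.954 MPa
Effective stress σ' = σ_v − P_p = 19.91 − 9.954 = 9.9537 MPa = 1443.7 psi

1400 psi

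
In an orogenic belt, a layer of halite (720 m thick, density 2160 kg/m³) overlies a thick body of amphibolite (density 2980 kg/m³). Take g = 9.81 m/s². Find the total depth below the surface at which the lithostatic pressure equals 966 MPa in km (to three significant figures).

Pressure at base of upper layers: 2160×9.81×720 = 1.526×10^7 Pa = 15.26 MPa
Remaining pressure to be supplied by amphibolite: 9.660×10^8 − 1.526×10^7 = 9.507×10^8 Pa
Additional depth in amphibolite = 9.507×10^8 Pa / (2980 kg/m³ × 9.81 m/s²) = 32522 m
Total depth = 720 m + 32522 m = 33242 m
= 33.242 km

33.2 km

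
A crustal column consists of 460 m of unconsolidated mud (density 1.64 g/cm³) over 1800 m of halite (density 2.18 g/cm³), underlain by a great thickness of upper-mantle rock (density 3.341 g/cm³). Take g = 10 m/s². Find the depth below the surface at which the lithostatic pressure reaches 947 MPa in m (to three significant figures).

Pressure at base of upper layers: 1640×10×460 + 2180×10×1800 = 4.678×10^7 Pa = 46.78 MPa
Remaining pressure to be supplied by upper-mantle rock: 9.470×10^8 − 4.678×10^7 = 9.002×10^8 Pa
Additional depth in upper-mantle rock = 9.002×10^8 Pa / (3341 kg/m³ × 10 m/s²) = 26945 m
Total depth = 2260 m + 26945 m = 29205 m

29200 m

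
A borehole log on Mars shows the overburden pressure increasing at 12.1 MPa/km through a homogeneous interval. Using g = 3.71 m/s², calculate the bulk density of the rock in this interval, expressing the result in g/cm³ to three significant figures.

3.26 g/cm³

ρ = (dP/dz)/g = 12.1 MPa/km / 3.71 m/s² = 12100 Pa/m / 3.71 m/s² = 3261.5 kg/m³
= 3.261 g/cm³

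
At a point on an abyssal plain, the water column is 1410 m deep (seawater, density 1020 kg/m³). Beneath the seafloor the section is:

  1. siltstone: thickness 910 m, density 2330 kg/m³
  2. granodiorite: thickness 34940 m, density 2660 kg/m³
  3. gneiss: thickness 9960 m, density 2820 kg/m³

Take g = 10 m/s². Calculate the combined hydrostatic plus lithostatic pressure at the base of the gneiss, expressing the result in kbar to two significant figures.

seawater: 1020 kg/m³ × 10 m/s² × 1410 m = 1.438×10^7 Pa = 0.1438 kbar
siltstone: 2330 kg/m³ × 10 m/s² × 910 m = 2.120×10^7 Pa = 0.2120 kbar
granodiorite: 2660 kg/m³ × 10 m/s² × 34940 m = 9.294×10^8 Pa = 9.294 kbar
gneiss: 2820 kg/m³ × 10 m/s² × 9960 m = 2.809×10^8 Pa = 2.809 kbar
Total = 0.1438 + 0.2120 + 9.294 + 2.809 = 12.459 kbar

12 kbar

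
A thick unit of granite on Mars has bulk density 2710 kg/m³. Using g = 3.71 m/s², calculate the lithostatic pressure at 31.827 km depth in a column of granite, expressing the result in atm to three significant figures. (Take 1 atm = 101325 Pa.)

3160 atm

granite: 2710 kg/m³ × 3.71 m/s² × 31827 m = 3.200×10^8 Pa = 3158 atm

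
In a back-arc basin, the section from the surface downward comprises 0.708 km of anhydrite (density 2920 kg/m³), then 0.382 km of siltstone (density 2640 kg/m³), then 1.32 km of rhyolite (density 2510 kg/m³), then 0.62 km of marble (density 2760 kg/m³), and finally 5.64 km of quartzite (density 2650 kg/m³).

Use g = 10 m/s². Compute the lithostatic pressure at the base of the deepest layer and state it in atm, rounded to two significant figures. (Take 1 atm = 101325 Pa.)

anhydrite: 2920 kg/m³ × 10 m/s² × 708 m = 2.067×10^7 Pa = 204.0 atm
siltstone: 2640 kg/m³ × 10 m/s² × 382 m = 1.008×10^7 Pa = 99.53 atm
rhyolite: 2510 kg/m³ × 10 m/s² × 1320 m = 3.313×10^7 Pa = 327.0 atm
marble: 2760 kg/m³ × 10 m/s² × 620 m = 1.711×10^7 Pa = 168.9 atm
quartzite: 2650 kg/m³ × 10 m/s² × 5640 m = 1.495×10^8 Pa = 1475 atm
Total = 204.0 + 99.53 + 327.0 + 168.9 + 1475 = 2274.5 atm

2300 atm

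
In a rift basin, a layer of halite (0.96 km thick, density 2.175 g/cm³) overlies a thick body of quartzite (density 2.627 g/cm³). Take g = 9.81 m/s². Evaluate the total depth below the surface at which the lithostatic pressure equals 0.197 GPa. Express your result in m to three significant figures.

7810 m

Pressure at base of upper layers: 2175×9.81×960 = 2.048×10^7 Pa = 0.02048 GPa
Remaining pressure to be supplied by quartzite: 1.970×10^8 − 2.048×10^7 = 1.765×10^8 Pa
Additional depth in quartzite = 1.765×10^8 Pa / (2627 kg/m³ × 9.81 m/s²) = 6849.5 m
Total depth = 960 m + 6849.5 m = 7809.5 m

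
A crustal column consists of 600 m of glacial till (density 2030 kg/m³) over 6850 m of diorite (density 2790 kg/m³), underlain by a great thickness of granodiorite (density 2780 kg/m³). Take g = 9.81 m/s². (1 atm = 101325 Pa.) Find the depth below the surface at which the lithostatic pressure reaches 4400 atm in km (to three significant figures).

16.5 km

Pressure at base of upper layers: 2030×9.81×600 + 2790×9.81×6850 = 1.994×10^8 Pa = 1968 atm
Remaining pressure to be supplied by granodiorite: 4.458×10^8 − 1.994×10^8 = 2.464×10^8 Pa
Additional depth in granodiorite = 2.464×10^8 Pa / (2780 kg/m³ × 9.81 m/s²) = 9034.9 m
Total depth = 7450 m + 9034.9 m = 16485 m
= 16.485 km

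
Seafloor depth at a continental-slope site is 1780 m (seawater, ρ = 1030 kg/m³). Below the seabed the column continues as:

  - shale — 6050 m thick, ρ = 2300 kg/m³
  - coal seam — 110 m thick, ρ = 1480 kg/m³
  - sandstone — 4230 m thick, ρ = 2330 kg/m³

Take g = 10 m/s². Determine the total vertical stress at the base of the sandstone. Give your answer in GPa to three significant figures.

0.258 GPa

seawater: 1030 kg/m³ × 10 m/s² × 1780 m = 1.833×10^7 Pa = 0.01833 GPa
shale: 2300 kg/m³ × 10 m/s² × 6050 m = 1.391×10^8 Pa = 0.1391 GPa
coal seam: 1480 kg/m³ × 10 m/s² × 110 m = 1.628×10^6 Pa = 1.628×10^-3 GPa
sandstone: 2330 kg/m³ × 10 m/s² × 4230 m = 9.856×10^7 Pa = 0.09856 GPa
Total = 0.01833 + 0.1391 + 1.628×10^-3 + 0.09856 = 0.25767 GPa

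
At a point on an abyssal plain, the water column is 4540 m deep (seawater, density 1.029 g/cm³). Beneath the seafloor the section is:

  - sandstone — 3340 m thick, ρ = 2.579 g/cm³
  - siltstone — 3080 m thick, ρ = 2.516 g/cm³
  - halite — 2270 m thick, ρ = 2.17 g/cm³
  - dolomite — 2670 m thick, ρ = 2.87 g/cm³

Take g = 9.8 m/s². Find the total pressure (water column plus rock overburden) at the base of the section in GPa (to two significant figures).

0.33 GPa

seawater: 1029 kg/m³ × 9.8 m/s² × 4540 m = 4.578×10^7 Pa = 0.04578 GPa
sandstone: 2579 kg/m³ × 9.8 m/s² × 3340 m = 8.442×10^7 Pa = 0.08442 GPa
siltstone: 2516 kg/m³ × 9.8 m/s² × 3080 m = 7.594×10^7 Pa = 0.07594 GPa
halite: 2170 kg/m³ × 9.8 m/s² × 2270 m = 4.827×10^7 Pa = 0.04827 GPa
dolomite: 2870 kg/m³ × 9.8 m/s² × 2670 m = 7.510×10^7 Pa = 0.07510 GPa
Total = 0.04578 + 0.08442 + 0.07594 + 0.04827 + 0.07510 = 0.32951 GPa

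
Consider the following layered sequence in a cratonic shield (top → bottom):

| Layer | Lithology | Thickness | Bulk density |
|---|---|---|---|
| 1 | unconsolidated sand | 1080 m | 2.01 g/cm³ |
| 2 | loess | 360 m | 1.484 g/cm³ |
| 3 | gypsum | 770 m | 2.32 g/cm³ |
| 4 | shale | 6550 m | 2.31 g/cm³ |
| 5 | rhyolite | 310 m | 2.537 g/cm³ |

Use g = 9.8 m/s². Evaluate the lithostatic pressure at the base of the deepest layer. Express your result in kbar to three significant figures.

unconsolidated sand: 2010 kg/m³ × 9.8 m/s² × 1080 m = 2.127×10^7 Pa = 0.2127 kbar
loess: 1484 kg/m³ × 9.8 m/s² × 360 m = 5.236×10^6 Pa = 0.05236 kbar
gypsum: 2320 kg/m³ × 9.8 m/s² × 770 m = 1.751×10^7 Pa = 0.1751 kbar
shale: 2310 kg/m³ × 9.8 m/s² × 6550 m = 1.483×10^8 Pa = 1.483 kbar
rhyolite: 2537 kg/m³ × 9.8 m/s² × 310 m = 7.707×10^6 Pa = 0.07707 kbar
Total = 0.2127 + 0.05236 + 0.1751 + 1.483 + 0.07707 = 2.0000 kbar

2.00 kbar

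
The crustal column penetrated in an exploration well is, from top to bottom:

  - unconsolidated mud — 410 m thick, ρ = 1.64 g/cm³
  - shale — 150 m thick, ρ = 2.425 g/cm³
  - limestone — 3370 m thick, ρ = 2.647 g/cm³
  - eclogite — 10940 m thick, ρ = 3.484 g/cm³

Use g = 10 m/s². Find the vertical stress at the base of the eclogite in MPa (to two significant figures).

480 MPa

unconsolidated mud: 1640 kg/m³ × 10 m/s² × 410 m = 6.724×10^6 Pa = 6.724 MPa
shale: 2425 kg/m³ × 10 m/s² × 150 m = 3.638×10^6 Pa = 3.638 MPa
limestone: 2647 kg/m³ × 10 m/s² × 3370 m = 8.920×10^7 Pa = 89.20 MPa
eclogite: 3484 kg/m³ × 10 m/s² × 10940 m = 3.811×10^8 Pa = 381.1 MPa
Total = 6.724 + 3.638 + 89.20 + 381.1 = 480.72 MPa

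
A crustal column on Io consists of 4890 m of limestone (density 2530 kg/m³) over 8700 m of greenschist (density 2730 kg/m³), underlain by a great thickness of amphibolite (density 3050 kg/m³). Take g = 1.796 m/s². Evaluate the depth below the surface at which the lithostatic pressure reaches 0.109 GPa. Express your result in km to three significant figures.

21.6 km

Pressure at base of upper layers: 2530×1.796×4890 + 2730×1.796×8700 = 6.488×10^7 Pa = 0.06488 GPa
Remaining pressure to be supplied by amphibolite: 1.090×10^8 − 6.488×10^7 = 4.412×10^7 Pa
Additional depth in amphibolite = 4.412×10^7 Pa / (3050 kg/m³ × 1.796 m/s²) = 8055.0 m
Total depth = 13590 m + 8055.0 m = 21645 m
= 21.645 km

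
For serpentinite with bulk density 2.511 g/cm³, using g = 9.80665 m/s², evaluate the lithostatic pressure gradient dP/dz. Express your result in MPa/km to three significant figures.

dP/dz = ρg = 2511 kg/m³ × 9.80665 m/s² = 24624 Pa/m
= 24624 Pa/m × (1 MPa/km / 1000.0 Pa/m) = 24.624 MPa/km

24.6 MPa/km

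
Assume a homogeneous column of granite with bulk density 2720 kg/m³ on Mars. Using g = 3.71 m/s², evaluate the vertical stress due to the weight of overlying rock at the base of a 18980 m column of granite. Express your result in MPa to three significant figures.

192 MPa

granite: 2720 kg/m³ × 3.71 m/s² × 18980 m = 1.915×10^8 Pa = 191.5 MPa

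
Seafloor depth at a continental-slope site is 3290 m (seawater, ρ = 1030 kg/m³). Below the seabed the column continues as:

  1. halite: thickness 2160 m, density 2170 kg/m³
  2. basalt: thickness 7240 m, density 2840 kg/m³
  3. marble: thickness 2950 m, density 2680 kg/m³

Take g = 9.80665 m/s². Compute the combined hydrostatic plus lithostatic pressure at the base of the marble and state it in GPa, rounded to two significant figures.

seawater: 1030 kg/m³ × 9.80665 m/s² × 3290 m = 3.323×10^7 Pa = 0.03323 GPa
halite: 2170 kg/m³ × 9.80665 m/s² × 2160 m = 4.597×10^7 Pa = 0.04597 GPa
basalt: 2840 kg/m³ × 9.80665 m/s² × 7240 m = 2.016×10^8 Pa = 0.2016 GPa
marble: 2680 kg/m³ × 9.80665 m/s² × 2950 m = 7.753×10^7 Pa = 0.07753 GPa
Total = 0.03323 + 0.04597 + 0.2016 + 0.07753 = 0.35837 GPa

0.36 GPa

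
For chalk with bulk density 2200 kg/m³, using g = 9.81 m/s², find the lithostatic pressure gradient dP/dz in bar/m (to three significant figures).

0.216 bar/m

dP/dz = ρg = 2200 kg/m³ × 9.81 m/s² = 21582 Pa/m
= 21582 Pa/m × (1 bar/m / 1.0000×10^5 Pa/m) = 0.21582 bar/m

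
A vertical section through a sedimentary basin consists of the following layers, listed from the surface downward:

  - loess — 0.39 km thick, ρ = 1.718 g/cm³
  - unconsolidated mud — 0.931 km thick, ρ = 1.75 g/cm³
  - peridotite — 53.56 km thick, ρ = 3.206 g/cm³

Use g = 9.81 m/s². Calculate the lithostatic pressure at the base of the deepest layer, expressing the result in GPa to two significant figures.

1.7 GPa

loess: 1718 kg/m³ × 9.81 m/s² × 390 m = 6.573×10^6 Pa = 6.573×10^-3 GPa
unconsolidated mud: 1750 kg/m³ × 9.81 m/s² × 931 m = 1.598×10^7 Pa = 0.01598 GPa
peridotite: 3206 kg/m³ × 9.81 m/s² × 53560 m = 1.685×10^9 Pa = 1.685 GPa
Total = 6.573×10^-3 + 0.01598 + 1.685 = 1.7071 GPa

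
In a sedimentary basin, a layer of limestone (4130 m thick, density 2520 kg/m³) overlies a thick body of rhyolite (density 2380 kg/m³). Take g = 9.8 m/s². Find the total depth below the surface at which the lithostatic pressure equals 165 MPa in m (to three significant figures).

Pressure at base of upper layers: 2520×9.8×4130 = 1.020×10^8 Pa = 102.0 MPa
Remaining pressure to be supplied by rhyolite: 1.650×10^8 − 1.020×10^8 = 6.301×10^7 Pa
Additional depth in rhyolite = 6.301×10^7 Pa / (2380 kg/m³ × 9.8 m/s²) = 2701.3 m
Total depth = 4130 m + 2701.3 m = 6831.3 m

6830 m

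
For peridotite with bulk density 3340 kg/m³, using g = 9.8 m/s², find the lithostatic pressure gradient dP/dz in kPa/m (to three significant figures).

32.7 kPa/m

dP/dz = ρg = 3340 kg/m³ × 9.8 m/s² = 32732 Pa/m
= 32732 Pa/m × (1 kPa/m / 1000.0 Pa/m) = 32.732 kPa/m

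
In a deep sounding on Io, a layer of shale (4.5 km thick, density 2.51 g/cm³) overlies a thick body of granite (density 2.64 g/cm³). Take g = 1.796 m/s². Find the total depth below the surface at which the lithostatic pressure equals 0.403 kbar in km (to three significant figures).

8.72 km

Pressure at base of upper layers: 2510×1.796×4500 = 2.029×10^7 Pa = 0.2029 kbar
Remaining pressure to be supplied by granite: 4.030×10^7 − 2.029×10^7 = 2.001×10^7 Pa
Additional depth in granite = 2.001×10^7 Pa / (2640 kg/m³ × 1.796 m/s²) = 4221.1 m
Total depth = 4500 m + 4221.1 m = 8721.1 m
= 8.7211 km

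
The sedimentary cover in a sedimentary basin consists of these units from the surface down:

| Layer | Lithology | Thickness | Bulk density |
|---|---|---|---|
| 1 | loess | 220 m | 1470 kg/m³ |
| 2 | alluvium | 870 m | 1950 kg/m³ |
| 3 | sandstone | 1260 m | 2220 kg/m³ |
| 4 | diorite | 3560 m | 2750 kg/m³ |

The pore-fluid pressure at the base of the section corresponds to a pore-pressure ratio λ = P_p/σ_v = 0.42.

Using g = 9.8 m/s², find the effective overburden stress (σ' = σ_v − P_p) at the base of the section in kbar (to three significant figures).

Overburden (lithostatic) stress σ_v:
loess: 1470 kg/m³ × 9.8 m/s² × 220 m = 3.169×10^6 Pa = 3.169 MPa
alluvium: 1950 kg/m³ × 9.8 m/s² × 870 m = 1.663×10^7 Pa = 16.63 MPa
sandstone: 2220 kg/m³ × 9.8 m/s² × 1260 m = 2.741×10^7 Pa = 27.41 MPa
diorite: 2750 kg/m³ × 9.8 m/s² × 3560 m = 9.594×10^7 Pa = 95.94 MPa
Total = 3.169 + 16.63 + 27.41 + 95.94 = 143.15 MPa
Pore pressure P_p = λ·σ_v = 0.42 × 143.1 MPa = 60.12 MPa
Effective stress σ' = σ_v − P_p = 143.1 − 60.12 = 83.027 MPa = 0.83027 kbar

0.830 kbar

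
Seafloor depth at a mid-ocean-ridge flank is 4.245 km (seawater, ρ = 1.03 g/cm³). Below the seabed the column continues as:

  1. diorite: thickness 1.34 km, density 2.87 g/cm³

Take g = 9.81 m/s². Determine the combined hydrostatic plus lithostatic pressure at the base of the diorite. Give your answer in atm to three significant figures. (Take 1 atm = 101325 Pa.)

796 atm

seawater: 1030 kg/m³ × 9.81 m/s² × 4245 m = 4.289×10^7 Pa = 423.3 atm
diorite: 2870 kg/m³ × 9.81 m/s² × 1340 m = 3.773×10^7 Pa = 372.3 atm
Total = 423.3 + 372.3 = 795.66 atm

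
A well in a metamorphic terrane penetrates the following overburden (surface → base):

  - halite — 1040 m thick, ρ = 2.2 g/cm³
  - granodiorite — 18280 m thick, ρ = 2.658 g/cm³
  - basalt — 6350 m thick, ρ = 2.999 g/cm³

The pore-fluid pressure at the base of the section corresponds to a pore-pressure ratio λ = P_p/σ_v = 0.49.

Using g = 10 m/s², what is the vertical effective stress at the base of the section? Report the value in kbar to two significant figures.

3.6 kbar

Overburden (lithostatic) stress σ_v:
halite: 2200 kg/m³ × 10 m/s² × 1040 m = 2.288×10^7 Pa = 22.88 MPa
granodiorite: 2658 kg/m³ × 10 m/s² × 18280 m = 4.859×10^8 Pa = 485.9 MPa
basalt: 2999 kg/m³ × 10 m/s² × 6350 m = 1.904×10^8 Pa = 190.4 MPa
Total = 22.88 + 485.9 + 190.4 = 699.20 MPa
Pore pressure P_p = λ·σ_v = 0.49 × 699.2 MPa = 342.6 MPa
Effective stress σ' = σ_v − P_p = 699.2 − 342.6 = 356.59 MPa = 3.5659 kbar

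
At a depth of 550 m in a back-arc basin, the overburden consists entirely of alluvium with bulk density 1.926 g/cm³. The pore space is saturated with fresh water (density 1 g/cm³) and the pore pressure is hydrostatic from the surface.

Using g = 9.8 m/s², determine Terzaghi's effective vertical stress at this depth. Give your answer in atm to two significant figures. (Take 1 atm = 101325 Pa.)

Overburden (lithostatic) stress σ_v:
alluvium: 1926 kg/m³ × 9.8 m/s² × 550 m = 1.038×10^7 Pa = 10.38 MPa
Pore pressure P_p = 1000 kg/m³ × 9.8 m/s² × 550 m = 5.390×10^6 Pa = 5.390 MPa
Effective stress σ' = σ_v − P_p = 10.38 − 5.390 = 4.9911 MPa = 49.259 atm

49 atm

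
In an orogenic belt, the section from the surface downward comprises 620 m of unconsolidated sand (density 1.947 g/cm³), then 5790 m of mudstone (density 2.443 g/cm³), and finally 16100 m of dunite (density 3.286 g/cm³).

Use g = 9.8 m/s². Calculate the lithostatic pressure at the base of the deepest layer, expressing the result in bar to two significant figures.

unconsolidated sand: 1947 kg/m³ × 9.8 m/s² × 620 m = 1.183×10^7 Pa = 118.3 bar
mudstone: 2443 kg/m³ × 9.8 m/s² × 5790 m = 1.386×10^8 Pa = 1386 bar
dunite: 3286 kg/m³ × 9.8 m/s² × 16100 m = 5.185×10^8 Pa = 5185 bar
Total = 118.3 + 1386 + 5185 = 6689.2 bar

6700 bar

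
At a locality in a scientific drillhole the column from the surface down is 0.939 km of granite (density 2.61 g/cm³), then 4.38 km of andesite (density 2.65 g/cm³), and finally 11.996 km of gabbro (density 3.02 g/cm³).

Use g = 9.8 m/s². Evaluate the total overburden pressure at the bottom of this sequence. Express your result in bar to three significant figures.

4930 bar

granite: 2610 kg/m³ × 9.8 m/s² × 939 m = 2.402×10^7 Pa = 240.2 bar
andesite: 2650 kg/m³ × 9.8 m/s² × 4380 m = 1.137×10^8 Pa = 1137 bar
gabbro: 3020 kg/m³ × 9.8 m/s² × 11996 m = 3.550×10^8 Pa = 3550 bar
Total = 240.2 + 1137 + 3550 = 4928.0 bar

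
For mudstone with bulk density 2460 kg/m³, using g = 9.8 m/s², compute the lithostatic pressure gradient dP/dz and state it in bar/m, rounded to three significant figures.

dP/dz = ρg = 2460 kg/m³ × 9.8 m/s² = 24108 Pa/m
= 24108 Pa/m × (1 bar/m / 1.0000×10^5 Pa/m) = 0.24108 bar/m

0.241 bar/m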